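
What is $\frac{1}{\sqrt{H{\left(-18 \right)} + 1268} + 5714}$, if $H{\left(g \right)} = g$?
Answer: $\frac{2857}{16324273} - \frac{25 \sqrt{2}}{32648546} \approx 0.00017393$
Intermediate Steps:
$\frac{1}{\sqrt{H{\left(-18 \right)} + 1268} + 5714} = \frac{1}{\sqrt{-18 + 1268} + 5714} = \frac{1}{\sqrt{1250} + 5714} = \frac{1}{25 \sqrt{2} + 5714} = \frac{1}{5714 + 25 \sqrt{2}}$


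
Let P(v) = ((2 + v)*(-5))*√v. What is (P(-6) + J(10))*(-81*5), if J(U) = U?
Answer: -4050 - 8100*I*√6 ≈ -4050.0 - 19841.0*I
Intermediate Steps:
P(v) = √v*(-10 - 5*v) (P(v) = (-10 - 5*v)*√v = √v*(-10 - 5*v))
(P(-6) + J(10))*(-81*5) = (5*√(-6)*(-2 - 1*(-6)) + 10)*(-81*5) = (5*(I*√6)*(-2 + 6) + 10)*(-405) = (5*(I*√6)*4 + 10)*(-405) = (20*I*√6 + 10)*(-405) = (10 + 20*I*√6)*(-405) = -4050 - 8100*I*√6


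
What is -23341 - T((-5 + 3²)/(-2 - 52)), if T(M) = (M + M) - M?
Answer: -630205/27 ≈ -23341.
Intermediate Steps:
T(M) = M (T(M) = 2*M - M = M)
-23341 - T((-5 + 3²)/(-2 - 52)) = -23341 - (-5 + 3²)/(-2 - 52) = -23341 - (-5 + 9)/(-54) = -23341 - 4*(-1)/54 = -23341 - 1*(-2/27) = -23341 + 2/27 = -630205/27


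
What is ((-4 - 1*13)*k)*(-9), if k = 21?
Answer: 3213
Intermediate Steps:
((-4 - 1*13)*k)*(-9) = ((-4 - 1*13)*21)*(-9) = ((-4 - 13)*21)*(-9) = -17*21*(-9) = -357*(-9) = 3213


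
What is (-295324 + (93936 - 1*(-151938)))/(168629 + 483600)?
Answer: -49450/652229 ≈ -0.075817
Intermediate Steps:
(-295324 + (93936 - 1*(-151938)))/(168629 + 483600) = (-295324 + (93936 + 151938))/652229 = (-295324 + 245874)*(1/652229) = -49450*1/652229 = -49450/652229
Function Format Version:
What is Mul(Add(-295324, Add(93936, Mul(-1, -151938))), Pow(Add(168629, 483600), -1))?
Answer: Rational(-49450, 652229) ≈ -0.075817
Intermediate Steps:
Mul(Add(-295324, Add(93936, Mul(-1, -151938))), Pow(Add(168629, 483600), -1)) = Mul(Add(-295324, Add(93936, 151938)), Pow(652229, -1)) = Mul(Add(-295324, 245874), Rational(1, 652229)) = Mul(-49450, Rational(1, 652229)) = Rational(-49450, 652229)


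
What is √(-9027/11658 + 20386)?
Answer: √307837211482/3886 ≈ 142.78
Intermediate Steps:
√(-9027/11658 + 20386) = √(-9027*1/11658 + 20386) = √(-3009/3886 + 20386) = √(79216987/3886) = √307837211482/3886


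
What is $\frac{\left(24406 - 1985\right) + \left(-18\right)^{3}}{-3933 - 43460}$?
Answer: $- \frac{16589}{47393} \approx -0.35003$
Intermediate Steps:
$\frac{\left(24406 - 1985\right) + \left(-18\right)^{3}}{-3933 - 43460} = \frac{22421 - 5832}{-47393} = 16589 \left(- \frac{1}{47393}\right) = - \frac{16589}{47393}$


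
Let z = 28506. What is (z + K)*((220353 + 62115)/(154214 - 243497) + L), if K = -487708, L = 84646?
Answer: -1156755300750900/29761 ≈ -3.8868e+10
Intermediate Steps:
(z + K)*((220353 + 62115)/(154214 - 243497) + L) = (28506 - 487708)*((220353 + 62115)/(154214 - 243497) + 84646) = -459202*(282468/(-89283) + 84646) = -459202*(282468*(-1/89283) + 84646) = -459202*(-94156/29761 + 84646) = -459202*2519055450/29761 = -1156755300750900/29761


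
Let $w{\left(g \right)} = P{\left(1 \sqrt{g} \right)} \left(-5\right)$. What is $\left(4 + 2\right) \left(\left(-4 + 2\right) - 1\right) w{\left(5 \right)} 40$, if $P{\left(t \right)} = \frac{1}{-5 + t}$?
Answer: $-900 - 180 \sqrt{5} \approx -1302.5$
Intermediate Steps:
$w{\left(g \right)} = - \frac{5}{-5 + \sqrt{g}}$ ($w{\left(g \right)} = \frac{1}{-5 + 1 \sqrt{g}} \left(-5\right) = \frac{1}{-5 + \sqrt{g}} \left(-5\right) = - \frac{5}{-5 + \sqrt{g}}$)
$\left(4 + 2\right) \left(\left(-4 + 2\right) - 1\right) w{\left(5 \right)} 40 = \left(4 + 2\right) \left(\left(-4 + 2\right) - 1\right) \left(- \frac{5}{-5 + \sqrt{5}}\right) 40 = 6 \left(-2 - 1\right) \left(- \frac{5}{-5 + \sqrt{5}}\right) 40 = 6 \left(-3\right) \left(- \frac{5}{-5 + \sqrt{5}}\right) 40 = - 18 \left(- \frac{5}{-5 + \sqrt{5}}\right) 40 = \frac{90}{-5 + \sqrt{5}} \cdot 40 = \frac{3600}{-5 + \sqrt{5}}$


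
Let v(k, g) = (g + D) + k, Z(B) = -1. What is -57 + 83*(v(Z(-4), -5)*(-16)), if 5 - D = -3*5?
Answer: -18649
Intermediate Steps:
D = 20 (D = 5 - (-3)*5 = 5 - 1*(-15) = 5 + 15 = 20)
v(k, g) = 20 + g + k (v(k, g) = (g + 20) + k = (20 + g) + k = 20 + g + k)
-57 + 83*(v(Z(-4), -5)*(-16)) = -57 + 83*((20 - 5 - 1)*(-16)) = -57 + 83*(14*(-16)) = -57 + 83*(-224) = -57 - 18592 = -18649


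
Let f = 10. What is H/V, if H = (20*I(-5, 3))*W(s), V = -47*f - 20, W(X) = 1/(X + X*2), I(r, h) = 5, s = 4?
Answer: -5/294 ≈ -0.017007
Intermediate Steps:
W(X) = 1/(3*X) (W(X) = 1/(X + 2*X) = 1/(3*X))
V = -490 (V = -47*10 - 20 = -470 - 20 = -490)
H = 25/3 (H = (20*5)*((⅓)/4) = 100*((⅓)*(¼)) = 100*(1/12) = 25/3 ≈ 8.3333)
H/V = (25/3)/(-490) = (25/3)*(-1/490) = -5/294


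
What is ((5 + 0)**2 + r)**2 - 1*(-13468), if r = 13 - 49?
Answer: 13589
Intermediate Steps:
r = -36
((5 + 0)**2 + r)**2 - 1*(-13468) = ((5 + 0)**2 - 36)**2 - 1*(-13468) = (5**2 - 36)**2 + 13468 = (25 - 36)**2 + 13468 = (-11)**2 + 13468 = 121 + 13468 = 13589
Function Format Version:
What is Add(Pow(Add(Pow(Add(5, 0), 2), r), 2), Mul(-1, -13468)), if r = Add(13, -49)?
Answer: 13589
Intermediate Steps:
r = -36
Add(Pow(Add(Pow(Add(5, 0), 2), r), 2), Mul(-1, -13468)) = Add(Pow(Add(Pow(Add(5, 0), 2), -36), 2), Mul(-1, -13468)) = Add(Pow(Add(Pow(5, 2), -36), 2), 13468) = Add(Pow(Add(25, -36), 2), 13468) = Add(Pow(-11, 2), 13468) = Add(121, 13468) = 13589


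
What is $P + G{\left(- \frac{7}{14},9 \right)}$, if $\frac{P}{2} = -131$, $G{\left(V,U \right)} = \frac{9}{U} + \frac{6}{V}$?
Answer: $-273$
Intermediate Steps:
$G{\left(V,U \right)} = \frac{6}{V} + \frac{9}{U}$
$P = -262$ ($P = 2 \left(-131\right) = -262$)
$P + G{\left(- \frac{7}{14},9 \right)} = -262 + \left(\frac{6}{\left(-7\right) \frac{1}{14}} + \frac{9}{9}\right) = -262 + \left(\frac{6}{\left(-7\right) \frac{1}{14}} + 9 \cdot \frac{1}{9}\right) = -262 + \left(\frac{6}{- \frac{1}{2}} + 1\right) = -262 + \left(6 \left(-2\right) + 1\right) = -262 + \left(-12 + 1\right) = -262 - 11 = -273$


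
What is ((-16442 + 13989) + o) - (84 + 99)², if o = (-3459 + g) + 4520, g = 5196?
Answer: -29685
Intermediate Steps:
o = 6257 (o = (-3459 + 5196) + 4520 = 1737 + 4520 = 6257)
((-16442 + 13989) + o) - (84 + 99)² = ((-16442 + 13989) + 6257) - (84 + 99)² = (-2453 + 6257) - 1*183² = 3804 - 1*33489 = 3804 - 33489 = -29685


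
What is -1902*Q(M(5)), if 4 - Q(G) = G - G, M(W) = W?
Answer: -7608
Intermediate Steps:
Q(G) = 4 (Q(G) = 4 - (G - G) = 4 - 1*0 = 4 + 0 = 4)
-1902*Q(M(5)) = -1902*4 = -7608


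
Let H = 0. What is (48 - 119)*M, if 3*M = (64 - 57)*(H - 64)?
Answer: 31808/3 ≈ 10603.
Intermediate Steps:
M = -448/3 (M = ((64 - 57)*(0 - 64))/3 = (7*(-64))/3 = (⅓)*(-448) = -448/3 ≈ -149.33)
(48 - 119)*M = (48 - 119)*(-448/3) = -71*(-448/3) = 31808/3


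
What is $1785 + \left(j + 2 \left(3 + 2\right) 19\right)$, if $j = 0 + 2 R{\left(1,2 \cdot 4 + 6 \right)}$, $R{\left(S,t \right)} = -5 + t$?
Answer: $1993$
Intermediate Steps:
$j = 18$ ($j = 0 + 2 \left(-5 + \left(2 \cdot 4 + 6\right)\right) = 0 + 2 \left(-5 + \left(8 + 6\right)\right) = 0 + 2 \left(-5 + 14\right) = 0 + 2 \cdot 9 = 0 + 18 = 18$)
$1785 + \left(j + 2 \left(3 + 2\right) 19\right) = 1785 + \left(18 + 2 \left(3 + 2\right) 19\right) = 1785 + \left(18 + 2 \cdot 5 \cdot 19\right) = 1785 + \left(18 + 10 \cdot 19\right) = 1785 + \left(18 + 190\right) = 1785 + 208 = 1993$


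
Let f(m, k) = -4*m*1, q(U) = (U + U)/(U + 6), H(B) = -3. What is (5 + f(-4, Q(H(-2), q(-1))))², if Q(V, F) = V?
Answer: 441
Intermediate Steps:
q(U) = 2*U/(6 + U) (q(U) = (2*U)/(6 + U) = 2*U/(6 + U))
f(m, k) = -4*m
(5 + f(-4, Q(H(-2), q(-1))))² = (5 - 4*(-4))² = (5 + 16)² = 21² = 441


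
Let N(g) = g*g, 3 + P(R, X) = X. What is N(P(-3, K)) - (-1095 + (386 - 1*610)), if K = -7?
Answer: 1419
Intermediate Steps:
P(R, X) = -3 + X
N(g) = g²
N(P(-3, K)) - (-1095 + (386 - 1*610)) = (-3 - 7)² - (-1095 + (386 - 1*610)) = (-10)² - (-1095 + (386 - 610)) = 100 - (-1095 - 224) = 100 - 1*(-1319) = 100 + 1319 = 1419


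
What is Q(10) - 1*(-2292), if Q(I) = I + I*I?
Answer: 2402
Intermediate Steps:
Q(I) = I + I²
Q(10) - 1*(-2292) = 10*(1 + 10) - 1*(-2292) = 10*11 + 2292 = 110 + 2292 = 2402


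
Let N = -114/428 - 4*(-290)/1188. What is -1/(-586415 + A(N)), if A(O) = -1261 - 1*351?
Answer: 1/588027 ≈ 1.7006e-6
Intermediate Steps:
N = 45131/63558 (N = -114*1/428 + 1160*(1/1188) = -57/214 + 290/297 = 45131/63558 ≈ 0.71008)
A(O) = -1612 (A(O) = -1261 - 351 = -1612)
-1/(-586415 + A(N)) = -1/(-586415 - 1612) = -1/(-588027) = -1*(-1/588027) = 1/588027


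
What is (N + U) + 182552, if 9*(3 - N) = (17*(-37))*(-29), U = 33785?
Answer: 1928819/9 ≈ 2.1431e+5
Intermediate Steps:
N = -18214/9 (N = 3 - 17*(-37)*(-29)/9 = 3 - (-629)*(-29)/9 = 3 - ⅑*18241 = 3 - 18241/9 = -18214/9 ≈ -2023.8)
(N + U) + 182552 = (-18214/9 + 33785) + 182552 = 285851/9 + 182552 = 1928819/9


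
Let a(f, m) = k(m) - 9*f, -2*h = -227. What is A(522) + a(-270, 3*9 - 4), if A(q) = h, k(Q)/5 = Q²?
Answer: 10377/2 ≈ 5188.5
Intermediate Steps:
h = 227/2 (h = -½*(-227) = 227/2 ≈ 113.50)
k(Q) = 5*Q²
a(f, m) = -9*f + 5*m² (a(f, m) = 5*m² - 9*f = -9*f + 5*m²)
A(q) = 227/2
A(522) + a(-270, 3*9 - 4) = 227/2 + (-9*(-270) + 5*(3*9 - 4)²) = 227/2 + (2430 + 5*(27 - 4)²) = 227/2 + (2430 + 5*23²) = 227/2 + (2430 + 5*529) = 227/2 + (2430 + 2645) = 227/2 + 5075 = 10377/2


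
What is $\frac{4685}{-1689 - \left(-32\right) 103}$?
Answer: $\frac{4685}{1607} \approx 2.9154$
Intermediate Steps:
$\frac{4685}{-1689 - \left(-32\right) 103} = \frac{4685}{-1689 - -3296} = \frac{4685}{-1689 + 3296} = \frac{4685}{1607}$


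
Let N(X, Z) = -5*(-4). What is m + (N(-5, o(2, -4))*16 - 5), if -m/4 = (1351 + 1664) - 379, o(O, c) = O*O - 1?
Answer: -10229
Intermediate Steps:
o(O, c) = -1 + O² (o(O, c) = O² - 1 = -1 + O²)
N(X, Z) = 20
m = -10544 (m = -4*((1351 + 1664) - 379) = -4*(3015 - 379) = -4*2636 = -10544)
m + (N(-5, o(2, -4))*16 - 5) = -10544 + (20*16 - 5) = -10544 + (320 - 5) = -10544 + 315 = -10229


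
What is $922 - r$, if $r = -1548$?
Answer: $2470$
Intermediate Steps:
$922 - r = 922 - -1548 = 922 + 1548 = 2470$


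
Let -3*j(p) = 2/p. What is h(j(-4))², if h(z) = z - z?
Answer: 0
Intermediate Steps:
j(p) = -2/(3*p)
h(z) = 0
h(j(-4))² = 0² = 0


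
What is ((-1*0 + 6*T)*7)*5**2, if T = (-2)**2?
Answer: 4200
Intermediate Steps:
T = 4
((-1*0 + 6*T)*7)*5**2 = ((-1*0 + 6*4)*7)*5**2 = ((0 + 24)*7)*25 = (24*7)*25 = 168*25 = 4200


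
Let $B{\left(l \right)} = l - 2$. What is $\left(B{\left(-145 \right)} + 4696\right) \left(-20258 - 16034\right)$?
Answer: $-165092308$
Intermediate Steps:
$B{\left(l \right)} = -2 + l$
$\left(B{\left(-145 \right)} + 4696\right) \left(-20258 - 16034\right) = \left(\left(-2 - 145\right) + 4696\right) \left(-20258 - 16034\right) = \left(-147 + 4696\right) \left(-36292\right) = 4549 \left(-36292\right) = -165092308$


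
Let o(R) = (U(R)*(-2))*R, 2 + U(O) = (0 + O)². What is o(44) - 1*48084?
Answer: -218276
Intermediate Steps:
U(O) = -2 + O² (U(O) = -2 + (0 + O)² = -2 + O²)
o(R) = R*(4 - 2*R²) (o(R) = ((-2 + R²)*(-2))*R = (4 - 2*R²)*R = R*(4 - 2*R²))
o(44) - 1*48084 = 2*44*(2 - 1*44²) - 1*48084 = 2*44*(2 - 1*1936) - 48084 = 2*44*(2 - 1936) - 48084 = 2*44*(-1934) - 48084 = -170192 - 48084 = -218276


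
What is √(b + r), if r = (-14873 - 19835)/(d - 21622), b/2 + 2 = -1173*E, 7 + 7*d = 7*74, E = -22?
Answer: 10*√239654078895/21549 ≈ 227.18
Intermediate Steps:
d = 73 (d = -1 + (7*74)/7 = -1 + (⅐)*518 = -1 + 74 = 73)
b = 51608 (b = -4 + 2*(-1173*(-22)) = -4 + 2*25806 = -4 + 51612 = 51608)
r = 34708/21549 (r = (-14873 - 19835)/(73 - 21622) = -34708/(-21549) = -34708*(-1/21549) = 34708/21549 ≈ 1.6107)
√(b + r) = √(51608 + 34708/21549) = √(1112135500/21549) = 10*√239654078895/21549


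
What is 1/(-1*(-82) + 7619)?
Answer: 1/7701 ≈ 0.00012985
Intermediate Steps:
1/(-1*(-82) + 7619) = 1/(82 + 7619) = 1/7701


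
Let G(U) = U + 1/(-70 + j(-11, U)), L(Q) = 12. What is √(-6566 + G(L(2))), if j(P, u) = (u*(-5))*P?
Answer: 9*I*√28166010/590 ≈ 80.957*I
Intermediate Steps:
j(P, u) = -5*P*u (j(P, u) = (-5*u)*P = -5*P*u)
G(U) = U + 1/(-70 + 55*U) (G(U) = U + 1/(-70 - 5*(-11)*U) = U + 1/(-70 + 55*U))
√(-6566 + G(L(2))) = √(-6566 + (1 - 70*12 + 55*12²)/(5*(-14 + 11*12))) = √(-6566 + (1 - 840 + 55*144)/(5*(-14 + 132))) = √(-6566 + (⅕)*(1 - 840 + 7920)/118) = √(-6566 + (⅕)*(1/118)*7081) = √(-6566 + 7081/590) = √(-3866859/590) = 9*I*√28166010/590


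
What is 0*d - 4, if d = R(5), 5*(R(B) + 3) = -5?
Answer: -4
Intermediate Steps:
R(B) = -4 (R(B) = -3 + (⅕)*(-5) = -3 - 1 = -4)
d = -4
0*d - 4 = 0*(-4) - 4 = 0 - 4 = -4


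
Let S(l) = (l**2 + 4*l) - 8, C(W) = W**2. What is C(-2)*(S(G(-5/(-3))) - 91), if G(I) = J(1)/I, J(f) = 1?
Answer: -9624/25 ≈ -384.96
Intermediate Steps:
G(I) = 1/I
S(l) = -8 + l**2 + 4*l
C(-2)*(S(G(-5/(-3))) - 91) = (-2)**2*((-8 + (1/(-5/(-3)))**2 + 4/((-5/(-3)))) - 91) = 4*((-8 + (1/(-5*(-1/3)))**2 + 4/((-5*(-1/3)))) - 91) = 4*((-8 + (1/(5/3))**2 + 4/(5/3)) - 91) = 4*((-8 + (3/5)**2 + 4*(3/5)) - 91) = 4*((-8 + 9/25 + 12/5) - 91) = 4*(-131/25 - 91) = 4*(-2406/25) = -9624/25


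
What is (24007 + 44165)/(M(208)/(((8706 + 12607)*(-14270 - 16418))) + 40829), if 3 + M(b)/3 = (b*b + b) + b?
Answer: 44588124567168/26704343851145 ≈ 1.6697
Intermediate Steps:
M(b) = -9 + 3*b² + 6*b (M(b) = -9 + 3*((b*b + b) + b) = -9 + 3*((b² + b) + b) = -9 + 3*((b + b²) + b) = -9 + 3*(b² + 2*b) = -9 + (3*b² + 6*b) = -9 + 3*b² + 6*b)
(24007 + 44165)/(M(208)/(((8706 + 12607)*(-14270 - 16418))) + 40829) = (24007 + 44165)/((-9 + 3*208² + 6*208)/(((8706 + 12607)*(-14270 - 16418))) + 40829) = 68172/((-9 + 3*43264 + 1248)/((21313*(-30688))) + 40829) = 68172/((-9 + 129792 + 1248)/(-654053344) + 40829) = 68172/(131031*(-1/654053344) + 40829) = 68172/(-131031/654053344 + 40829) = 68172/(26704343851145/654053344) = 68172*(654053344/26704343851145) = 44588124567168/26704343851145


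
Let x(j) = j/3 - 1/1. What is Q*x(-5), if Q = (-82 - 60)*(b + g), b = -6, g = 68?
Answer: 70432/3 ≈ 23477.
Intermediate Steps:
x(j) = -1 + j/3 (x(j) = j*(⅓) - 1*1 = j/3 - 1 = -1 + j/3)
Q = -8804 (Q = (-82 - 60)*(-6 + 68) = -142*62 = -8804)
Q*x(-5) = -8804*(-1 + (⅓)*(-5)) = -8804*(-1 - 5/3) = -8804*(-8/3) = 70432/3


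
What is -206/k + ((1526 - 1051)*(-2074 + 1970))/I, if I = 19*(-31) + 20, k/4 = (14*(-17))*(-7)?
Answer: 164542193/1895908 ≈ 86.788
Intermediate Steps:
k = 6664 (k = 4*((14*(-17))*(-7)) = 4*(-238*(-7)) = 4*1666 = 6664)
I = -569 (I = -589 + 20 = -569)
-206/k + ((1526 - 1051)*(-2074 + 1970))/I = -206/6664 + ((1526 - 1051)*(-2074 + 1970))/(-569) = -206*1/6664 + (475*(-104))*(-1/569) = -103/3332 - 49400*(-1/569) = -103/3332 + 49400/569 = 164542193/1895908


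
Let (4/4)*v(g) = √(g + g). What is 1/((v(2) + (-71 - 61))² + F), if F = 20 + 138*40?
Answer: 1/22440 ≈ 4.4563e-5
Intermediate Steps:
v(g) = √2*√g (v(g) = √(g + g) = √(2*g) = √2*√g)
F = 5540 (F = 20 + 5520 = 5540)
1/((v(2) + (-71 - 61))² + F) = 1/((√2*√2 + (-71 - 61))² + 5540) = 1/((2 - 132)² + 5540) = 1/((-130)² + 5540) = 1/(16900 + 5540) = 1/22440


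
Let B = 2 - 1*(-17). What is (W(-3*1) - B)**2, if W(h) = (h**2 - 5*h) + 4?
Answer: 81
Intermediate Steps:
W(h) = 4 + h**2 - 5*h
B = 19 (B = 2 + 17 = 19)
(W(-3*1) - B)**2 = ((4 + (-3*1)**2 - (-15)) - 1*19)**2 = ((4 + (-3)**2 - 5*(-3)) - 19)**2 = ((4 + 9 + 15) - 19)**2 = (28 - 19)**2 = 9**2 = 81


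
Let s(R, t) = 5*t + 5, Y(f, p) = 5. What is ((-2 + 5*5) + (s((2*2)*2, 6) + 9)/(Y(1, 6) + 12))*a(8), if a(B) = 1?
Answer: 435/17 ≈ 25.588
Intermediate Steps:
s(R, t) = 5 + 5*t
((-2 + 5*5) + (s((2*2)*2, 6) + 9)/(Y(1, 6) + 12))*a(8) = ((-2 + 5*5) + ((5 + 5*6) + 9)/(5 + 12))*1 = ((-2 + 25) + ((5 + 30) + 9)/17)*1 = (23 + (35 + 9)*(1/17))*1 = (23 + 44*(1/17))*1 = (23 + 44/17)*1 = (435/17)*1 = 435/17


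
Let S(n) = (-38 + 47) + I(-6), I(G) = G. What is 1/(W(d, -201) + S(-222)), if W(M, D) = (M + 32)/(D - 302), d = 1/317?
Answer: 159451/468208 ≈ 0.34056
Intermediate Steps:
d = 1/317 ≈ 0.0031546
S(n) = 3 (S(n) = (-38 + 47) - 6 = 9 - 6 = 3)
W(M, D) = (32 + M)/(-302 + D)
1/(W(d, -201) + S(-222)) = 1/((32 + 1/317)/(-302 - 201) + 3) = 1/((10145/317)/(-503) + 3) = 1/(-1/503*10145/317 + 3) = 1/(-10145/159451 + 3) = 1/(468208/159451) = 159451/468208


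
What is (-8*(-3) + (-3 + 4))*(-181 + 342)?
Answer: 4025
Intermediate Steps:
(-8*(-3) + (-3 + 4))*(-181 + 342) = (24 + 1)*161 = 25*161 = 4025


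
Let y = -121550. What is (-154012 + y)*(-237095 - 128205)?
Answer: 100662798600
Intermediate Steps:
(-154012 + y)*(-237095 - 128205) = (-154012 - 121550)*(-237095 - 128205) = -275562*(-365300) = 100662798600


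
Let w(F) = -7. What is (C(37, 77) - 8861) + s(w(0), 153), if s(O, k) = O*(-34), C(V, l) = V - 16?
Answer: -8602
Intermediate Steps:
C(V, l) = -16 + V
s(O, k) = -34*O
(C(37, 77) - 8861) + s(w(0), 153) = ((-16 + 37) - 8861) - 34*(-7) = (21 - 8861) + 238 = -8840 + 238 = -8602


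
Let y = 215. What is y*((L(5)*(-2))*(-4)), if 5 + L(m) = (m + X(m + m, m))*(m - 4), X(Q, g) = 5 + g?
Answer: 17200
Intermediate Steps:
L(m) = -5 + (-4 + m)*(5 + 2*m) (L(m) = -5 + (m + (5 + m))*(m - 4) = -5 + (5 + 2*m)*(-4 + m) = -5 + (-4 + m)*(5 + 2*m))
y*((L(5)*(-2))*(-4)) = 215*(((-25 - 3*5 + 2*5²)*(-2))*(-4)) = 215*(((-25 - 15 + 2*25)*(-2))*(-4)) = 215*(((-25 - 15 + 50)*(-2))*(-4)) = 215*((10*(-2))*(-4)) = 215*(-20*(-4)) = 215*80 = 17200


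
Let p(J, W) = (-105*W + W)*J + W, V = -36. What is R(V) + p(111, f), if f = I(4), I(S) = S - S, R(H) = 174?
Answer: 174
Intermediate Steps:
I(S) = 0
f = 0
p(J, W) = W - 104*J*W (p(J, W) = (-104*W)*J + W = -104*J*W + W = W - 104*J*W)
R(V) + p(111, f) = 174 + 0*(1 - 104*111) = 174 + 0*(1 - 11544) = 174 + 0*(-11543) = 174 + 0 = 174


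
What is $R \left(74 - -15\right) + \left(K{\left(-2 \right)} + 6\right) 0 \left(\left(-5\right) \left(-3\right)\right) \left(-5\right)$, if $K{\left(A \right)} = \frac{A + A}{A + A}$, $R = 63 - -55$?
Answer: $10502$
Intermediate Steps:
$R = 118$ ($R = 63 + 55 = 118$)
$K{\left(A \right)} = 1$ ($K{\left(A \right)} = \frac{2 A}{2 A} = 2 A \frac{1}{2 A} = 1$)
$R \left(74 - -15\right) + \left(K{\left(-2 \right)} + 6\right) 0 \left(\left(-5\right) \left(-3\right)\right) \left(-5\right) = 118 \left(74 - -15\right) + \left(1 + 6\right) 0 \left(\left(-5\right) \left(-3\right)\right) \left(-5\right) = 118 \left(74 + 15\right) + 7 \cdot 0 \cdot 15 \left(-5\right) = 118 \cdot 89 + 0 \cdot 15 \left(-5\right) = 10502 + 0 \left(-5\right) = 10502 + 0 = 10502$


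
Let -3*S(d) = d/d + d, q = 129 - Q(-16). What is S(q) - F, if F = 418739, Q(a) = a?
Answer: -1256363/3 ≈ -4.1879e+5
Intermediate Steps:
q = 145 (q = 129 - 1*(-16) = 129 + 16 = 145)
S(d) = -1/3 - d/3 (S(d) = -(d/d + d)/3 = -(1 + d)/3 = -1/3 - d/3)
S(q) - F = (-1/3 - 1/3*145) - 1*418739 = (-1/3 - 145/3) - 418739 = -146/3 - 418739 = -1256363/3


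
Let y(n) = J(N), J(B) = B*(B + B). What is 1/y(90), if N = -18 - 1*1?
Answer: 1/722 ≈ 0.0013850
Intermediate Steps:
N = -19 (N = -18 - 1 = -19)
J(B) = 2*B² (J(B) = B*(2*B) = 2*B²)
y(n) = 722 (y(n) = 2*(-19)² = 2*361 = 722)
1/y(90) = 1/722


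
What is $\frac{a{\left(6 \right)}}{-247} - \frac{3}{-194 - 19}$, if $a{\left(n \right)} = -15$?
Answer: $\frac{1312}{17537} \approx 0.074813$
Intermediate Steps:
$\frac{a{\left(6 \right)}}{-247} - \frac{3}{-194 - 19} = - \frac{15}{-247} - \frac{3}{-194 - 19} = \left(-15\right) \left(- \frac{1}{247}\right) - \frac{3}{-213} = \frac{15}{247} - - \frac{1}{71} = \frac{15}{247} + \frac{1}{71} = \frac{1312}{17537}$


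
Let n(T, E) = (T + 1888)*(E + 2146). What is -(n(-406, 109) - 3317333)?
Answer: -24577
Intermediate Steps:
n(T, E) = (1888 + T)*(2146 + E)
-(n(-406, 109) - 3317333) = -((4051648 + 1888*109 + 2146*(-406) + 109*(-406)) - 3317333) = -((4051648 + 205792 - 871276 - 44254) - 3317333) = -(3341910 - 3317333) = -1*24577 = -24577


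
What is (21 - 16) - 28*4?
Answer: -107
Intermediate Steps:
(21 - 16) - 28*4 = 5 - 112 = -107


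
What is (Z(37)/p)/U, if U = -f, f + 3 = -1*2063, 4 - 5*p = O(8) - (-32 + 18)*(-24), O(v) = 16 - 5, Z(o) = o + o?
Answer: 185/339857 ≈ 0.00054435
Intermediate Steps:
Z(o) = 2*o
O(v) = 11
p = 329/5 (p = 4/5 - (11 - (-32 + 18)*(-24))/5 = 4/5 - (11 - (-14)*(-24))/5 = 4/5 - (11 - 1*336)/5 = 4/5 - (11 - 336)/5 = 4/5 - 1/5*(-325) = 4/5 + 65 = 329/5 ≈ 65.800)
f = -2066 (f = -3 - 1*2063 = -3 - 2063 = -2066)
U = 2066 (U = -1*(-2066) = 2066)
(Z(37)/p)/U = ((2*37)/(329/5))/2066 = (74*(5/329))*(1/2066) = (370/329)*(1/2066) = 185/339857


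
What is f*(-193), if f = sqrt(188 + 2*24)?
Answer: -386*sqrt(59) ≈ -2964.9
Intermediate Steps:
f = 2*sqrt(59) (f = sqrt(188 + 48) = sqrt(236) = 2*sqrt(59) ≈ 15.362)
f*(-193) = (2*sqrt(59))*(-193) = -386*sqrt(59)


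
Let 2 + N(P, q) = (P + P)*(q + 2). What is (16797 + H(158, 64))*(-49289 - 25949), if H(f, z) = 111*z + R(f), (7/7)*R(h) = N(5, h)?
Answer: -1918493762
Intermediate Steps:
N(P, q) = -2 + 2*P*(2 + q) (N(P, q) = -2 + (P + P)*(q + 2) = -2 + (2*P)*(2 + q) = -2 + 2*P*(2 + q))
R(h) = 18 + 10*h (R(h) = -2 + 4*5 + 2*5*h = -2 + 20 + 10*h = 18 + 10*h)
H(f, z) = 18 + 10*f + 111*z (H(f, z) = 111*z + (18 + 10*f) = 18 + 10*f + 111*z)
(16797 + H(158, 64))*(-49289 - 25949) = (16797 + (18 + 10*158 + 111*64))*(-49289 - 25949) = (16797 + (18 + 1580 + 7104))*(-75238) = (16797 + 8702)*(-75238) = 25499*(-75238) = -1918493762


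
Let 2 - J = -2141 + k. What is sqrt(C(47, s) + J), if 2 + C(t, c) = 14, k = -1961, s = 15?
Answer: 14*sqrt(21) ≈ 64.156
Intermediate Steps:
C(t, c) = 12 (C(t, c) = -2 + 14 = 12)
J = 4104 (J = 2 - (-2141 - 1961) = 2 - 1*(-4102) = 2 + 4102 = 4104)
sqrt(C(47, s) + J) = sqrt(12 + 4104) = sqrt(4116) = 14*sqrt(21)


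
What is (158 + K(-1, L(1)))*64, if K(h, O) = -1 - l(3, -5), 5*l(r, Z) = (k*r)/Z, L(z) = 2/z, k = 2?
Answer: 251584/25 ≈ 10063.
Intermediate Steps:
l(r, Z) = 2*r/(5*Z) (l(r, Z) = ((2*r)/Z)/5 = (2*r/Z)/5 = 2*r/(5*Z))
K(h, O) = -19/25 (K(h, O) = -1 - 2*3/(5*(-5)) = -1 - 2*3*(-1)/(5*5) = -1 - 1*(-6/25) = -1 + 6/25 = -19/25)
(158 + K(-1, L(1)))*64 = (158 - 19/25)*64 = (3931/25)*64 = 251584/25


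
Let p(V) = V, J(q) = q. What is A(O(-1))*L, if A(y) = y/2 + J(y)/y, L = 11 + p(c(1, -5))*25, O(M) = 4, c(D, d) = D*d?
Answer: -342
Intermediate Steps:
L = -114 (L = 11 + (1*(-5))*25 = 11 - 5*25 = 11 - 125 = -114)
A(y) = 1 + y/2 (A(y) = y/2 + y/y = y*(½) + 1 = y/2 + 1 = 1 + y/2)
A(O(-1))*L = (1 + (½)*4)*(-114) = (1 + 2)*(-114) = 3*(-114) = -342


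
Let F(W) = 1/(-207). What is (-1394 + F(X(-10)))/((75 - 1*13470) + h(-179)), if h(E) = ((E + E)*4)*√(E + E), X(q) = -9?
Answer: 1288415935/63034909773 - 413216488*I*√358/189104729319 ≈ 0.02044 - 0.041344*I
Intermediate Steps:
F(W) = -1/207
h(E) = 8*√2*E^(3/2) (h(E) = ((2*E)*4)*√(2*E) = (8*E)*(√2*√E) = 8*√2*E^(3/2))
(-1394 + F(X(-10)))/((75 - 1*13470) + h(-179)) = (-1394 - 1/207)/((75 - 1*13470) + 8*√2*(-179)^(3/2)) = -288559/(207*((75 - 13470) + 8*√2*(-179*I*√179))) = -288559/(207*(-13395 - 1432*I*√358))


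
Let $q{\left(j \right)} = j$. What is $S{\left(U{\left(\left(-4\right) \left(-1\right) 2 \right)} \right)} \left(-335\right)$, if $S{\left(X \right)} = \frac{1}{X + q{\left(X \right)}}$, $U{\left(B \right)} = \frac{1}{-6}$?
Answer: $1005$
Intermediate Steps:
$U{\left(B \right)} = - \frac{1}{6}$
$S{\left(X \right)} = \frac{1}{2 X}$ ($S{\left(X \right)} = \frac{1}{X + X} = \frac{1}{2 X}$)
$S{\left(U{\left(\left(-4\right) \left(-1\right) 2 \right)} \right)} \left(-335\right) = \frac{1}{2 \left(- \frac{1}{6}\right)} \left(-335\right) = \frac{1}{2} \left(-6\right) \left(-335\right) = \left(-3\right) \left(-335\right) = 1005$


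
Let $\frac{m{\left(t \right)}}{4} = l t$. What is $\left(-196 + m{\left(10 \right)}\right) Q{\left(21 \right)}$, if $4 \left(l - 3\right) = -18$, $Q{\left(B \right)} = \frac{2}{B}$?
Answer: $- \frac{512}{21} \approx -24.381$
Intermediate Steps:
$l = - \frac{3}{2}$ ($l = 3 + \frac{1}{4} \left(-18\right) = 3 - \frac{9}{2} = - \frac{3}{2} \approx -1.5$)
$m{\left(t \right)} = - 6 t$ ($m{\left(t \right)} = 4 \left(- \frac{3 t}{2}\right) = - 6 t$)
$\left(-196 + m{\left(10 \right)}\right) Q{\left(21 \right)} = \left(-196 - 60\right) \frac{2}{21} = \left(-196 - 60\right) 2 \cdot \frac{1}{21} = \left(-256\right) \frac{2}{21} = - \frac{512}{21}$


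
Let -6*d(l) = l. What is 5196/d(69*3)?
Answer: -3464/23 ≈ -150.61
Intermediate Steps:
d(l) = -l/6
5196/d(69*3) = 5196/((-23*3/2)) = 5196/((-⅙*207)) = 5196/(-69/2) = 5196*(-2/69) = -3464/23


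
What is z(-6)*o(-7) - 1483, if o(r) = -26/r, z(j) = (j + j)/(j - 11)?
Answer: -176165/119 ≈ -1480.4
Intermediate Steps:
z(j) = 2*j/(-11 + j) (z(j) = (2*j)/(-11 + j) = 2*j/(-11 + j))
z(-6)*o(-7) - 1483 = (2*(-6)/(-11 - 6))*(-26/(-7)) - 1483 = (2*(-6)/(-17))*(-26*(-1/7)) - 1483 = (2*(-6)*(-1/17))*(26/7) - 1483 = (12/17)*(26/7) - 1483 = 312/119 - 1483 = -176165/119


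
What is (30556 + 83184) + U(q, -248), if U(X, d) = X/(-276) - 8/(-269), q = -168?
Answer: 703713330/6187 ≈ 1.1374e+5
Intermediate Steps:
U(X, d) = 8/269 - X/276 (U(X, d) = X*(-1/276) - 8*(-1/269) = -X/276 + 8/269 = 8/269 - X/276)
(30556 + 83184) + U(q, -248) = (30556 + 83184) + (8/269 - 1/276*(-168)) = 113740 + (8/269 + 14/23) = 113740 + 3950/6187 = 703713330/6187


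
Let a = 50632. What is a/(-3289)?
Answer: -50632/3289 ≈ -15.394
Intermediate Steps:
a/(-3289) = 50632/(-3289) = 50632*(-1/3289) = -50632/3289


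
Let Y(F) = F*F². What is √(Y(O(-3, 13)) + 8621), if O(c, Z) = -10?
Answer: √7621 ≈ 87.298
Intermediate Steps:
Y(F) = F³
√(Y(O(-3, 13)) + 8621) = √((-10)³ + 8621) = √(-1000 + 8621) = √7621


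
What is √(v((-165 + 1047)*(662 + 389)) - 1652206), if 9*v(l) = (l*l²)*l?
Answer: √82043219650748659575458 ≈ 2.8643e+11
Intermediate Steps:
v(l) = l⁴/9 (v(l) = ((l*l²)*l)/9 = (l³*l)/9 = l⁴/9)
√(v((-165 + 1047)*(662 + 389)) - 1652206) = √(((-165 + 1047)*(662 + 389))⁴/9 - 1652206) = √((882*1051)⁴/9 - 1652206) = √((⅑)*926982⁴ - 1652206) = √((⅑)*738388976856737951048976 - 1652206) = √(82043219650748661227664 - 1652206) = √82043219650748659575458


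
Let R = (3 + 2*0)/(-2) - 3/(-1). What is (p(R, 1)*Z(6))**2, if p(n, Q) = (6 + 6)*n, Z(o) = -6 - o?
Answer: 46656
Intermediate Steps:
R = 3/2 (R = (3 + 0)*(-1/2) - 3*(-1) = 3*(-1/2) + 3 = -3/2 + 3 = 3/2 ≈ 1.5000)
p(n, Q) = 12*n
(p(R, 1)*Z(6))**2 = ((12*(3/2))*(-6 - 1*6))**2 = (18*(-6 - 6))**2 = (18*(-12))**2 = (-216)**2 = 46656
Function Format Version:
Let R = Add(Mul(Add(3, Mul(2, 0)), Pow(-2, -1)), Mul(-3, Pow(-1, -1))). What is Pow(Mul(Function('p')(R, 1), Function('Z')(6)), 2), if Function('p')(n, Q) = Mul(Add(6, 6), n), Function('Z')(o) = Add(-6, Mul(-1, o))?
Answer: 46656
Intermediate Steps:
R = Rational(3, 2) (R = Add(Mul(Add(3, 0), Rational(-1, 2)), Mul(-3, -1)) = Add(Mul(3, Rational(-1, 2)), 3) = Add(Rational(-3, 2), 3) = Rational(3, 2) ≈ 1.5000)
Function('p')(n, Q) = Mul(12, n)
Pow(Mul(Function('p')(R, 1), Function('Z')(6)), 2) = Pow(Mul(Mul(12, Rational(3, 2)), Add(-6, Mul(-1, 6))), 2) = Pow(Mul(18, Add(-6, -6)), 2) = Pow(Mul(18, -12), 2) = Pow(-216, 2) = 46656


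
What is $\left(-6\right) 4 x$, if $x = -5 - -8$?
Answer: $-72$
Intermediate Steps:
$x = 3$ ($x = -5 + 8 = 3$)
$\left(-6\right) 4 x = \left(-6\right) 4 \cdot 3 = \left(-24\right) 3 = -72$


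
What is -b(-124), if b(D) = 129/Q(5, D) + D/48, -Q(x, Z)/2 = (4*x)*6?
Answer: 749/240 ≈ 3.1208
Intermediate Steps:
Q(x, Z) = -48*x (Q(x, Z) = -2*4*x*6 = -48*x)
b(D) = -43/80 + D/48 (b(D) = 129/((-48*5)) + D/48 = 129/(-240) + D*(1/48) = 129*(-1/240) + D/48 = -43/80 + D/48)
-b(-124) = -(-43/80 + (1/48)*(-124)) = -(-43/80 - 31/12) = -1*(-749/240) = 749/240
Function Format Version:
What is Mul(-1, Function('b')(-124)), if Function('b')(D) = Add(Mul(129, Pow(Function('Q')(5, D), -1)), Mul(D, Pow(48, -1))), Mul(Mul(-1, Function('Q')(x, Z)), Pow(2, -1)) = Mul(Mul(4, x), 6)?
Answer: Rational(749, 240) ≈ 3.1208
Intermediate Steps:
Function('Q')(x, Z) = Mul(-48, x) (Function('Q')(x, Z) = Mul(-2, Mul(Mul(4, x), 6)) = Mul(-2, Mul(24, x)) = Mul(-48, x))
Function('b')(D) = Add(Rational(-43, 80), Mul(Rational(1, 48), D)) (Function('b')(D) = Add(Mul(129, Pow(Mul(-48, 5), -1)), Mul(D, Pow(48, -1))) = Add(Mul(129, Pow(-240, -1)), Mul(D, Rational(1, 48))) = Add(Mul(129, Rational(-1, 240)), Mul(Rational(1, 48), D)) = Add(Rational(-43, 80), Mul(Rational(1, 48), D)))
Mul(-1, Function('b')(-124)) = Mul(-1, Add(Rational(-43, 80), Mul(Rational(1, 48), -124))) = Mul(-1, Add(Rational(-43, 80), Rational(-31, 12))) = Mul(-1, Rational(-749, 240)) = Rational(749, 240)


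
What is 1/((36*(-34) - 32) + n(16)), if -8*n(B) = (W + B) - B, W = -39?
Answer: -8/10009 ≈ -0.00079928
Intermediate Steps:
n(B) = 39/8 (n(B) = -((-39 + B) - B)/8 = -1/8*(-39) = 39/8)
1/((36*(-34) - 32) + n(16)) = 1/((36*(-34) - 32) + 39/8) = 1/((-1224 - 32) + 39/8) = 1/(-1256 + 39/8) = 1/(-10009/8) = -8/10009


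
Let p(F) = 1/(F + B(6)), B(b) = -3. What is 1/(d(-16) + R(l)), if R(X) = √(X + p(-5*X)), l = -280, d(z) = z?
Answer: -22352/748791 - I*√546449123/748791 ≈ -0.029851 - 0.031219*I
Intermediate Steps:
p(F) = 1/(-3 + F) (p(F) = 1/(F - 3) = 1/(-3 + F))
R(X) = √(X + 1/(-3 - 5*X))
1/(d(-16) + R(l)) = 1/(-16 + √((-1 - 280*(3 + 5*(-280)))/(3 + 5*(-280)))) = 1/(-16 + √((-1 - 280*(3 - 1400))/(3 - 1400))) = 1/(-16 + √((-1 - 280*(-1397))/(-1397))) = 1/(-16 + √(-(-1 + 391160)/1397)) = 1/(-16 + √(-1/1397*391159)) = 1/(-16 + √(-391159/1397)) = 1/(-16 + I*√546449123/1397)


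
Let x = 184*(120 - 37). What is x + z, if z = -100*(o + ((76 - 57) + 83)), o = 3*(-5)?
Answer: 6572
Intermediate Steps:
o = -15
x = 15272 (x = 184*83 = 15272)
z = -8700 (z = -100*(-15 + ((76 - 57) + 83)) = -100*(-15 + (19 + 83)) = -100*(-15 + 102) = -100*87 = -8700)
x + z = 15272 - 8700 = 6572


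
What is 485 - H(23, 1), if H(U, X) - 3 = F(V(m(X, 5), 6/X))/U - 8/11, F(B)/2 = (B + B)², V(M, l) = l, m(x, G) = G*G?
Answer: 118962/253 ≈ 470.21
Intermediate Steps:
m(x, G) = G²
F(B) = 8*B² (F(B) = 2*(B + B)² = 2*(2*B)² = 2*(4*B²) = 8*B²)
H(U, X) = 25/11 + 288/(U*X²) (H(U, X) = 3 + ((8*(6/X)²)/U - 8/11) = 3 + ((8*(36/X²))/U - 8*1/11) = 3 + ((288/X²)/U - 8/11) = 3 + (288/(U*X²) - 8/11) = 3 + (-8/11 + 288/(U*X²)) = 25/11 + 288/(U*X²))
485 - H(23, 1) = 485 - (25/11 + 288/(23*1²)) = 485 - (25/11 + 288*(1/23)*1) = 485 - (25/11 + 288/23) = 485 - 1*3743/253 = 485 - 3743/253 = 118962/253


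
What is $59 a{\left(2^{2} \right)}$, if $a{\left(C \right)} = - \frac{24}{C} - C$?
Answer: $-590$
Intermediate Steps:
$a{\left(C \right)} = - C - \frac{24}{C}$
$59 a{\left(2^{2} \right)} = 59 \left(- 2^{2} - \frac{24}{2^{2}}\right) = 59 \left(\left(-1\right) 4 - \frac{24}{4}\right) = 59 \left(-4 - 6\right) = 59 \left(-10\right) = -590$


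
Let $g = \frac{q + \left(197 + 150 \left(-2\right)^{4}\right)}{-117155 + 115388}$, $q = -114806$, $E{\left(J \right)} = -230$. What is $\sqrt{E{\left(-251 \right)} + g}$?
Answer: $\frac{i \sqrt{57761463}}{589} \approx 12.903 i$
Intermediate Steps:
$g = \frac{37403}{589}$ ($g = \frac{-114806 + \left(197 + 150 \left(-2\right)^{4}\right)}{-117155 + 115388} = \frac{-114806 + \left(197 + 150 \cdot 16\right)}{-1767} = \left(-114806 + \left(197 + 2400\right)\right) \left(- \frac{1}{1767}\right) = \left(-114806 + 2597\right) \left(- \frac{1}{1767}\right) = \left(-112209\right) \left(- \frac{1}{1767}\right) = \frac{37403}{589} \approx 63.503$)
$\sqrt{E{\left(-251 \right)} + g} = \sqrt{-230 + \frac{37403}{589}} = \sqrt{- \frac{98067}{589}} = \frac{i \sqrt{57761463}}{589}$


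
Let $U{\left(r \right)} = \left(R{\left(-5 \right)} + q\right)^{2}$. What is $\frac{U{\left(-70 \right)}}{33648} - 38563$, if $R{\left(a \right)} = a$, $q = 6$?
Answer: $- \frac{1297567823}{33648} \approx -38563.0$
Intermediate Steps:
$U{\left(r \right)} = 1$ ($U{\left(r \right)} = \left(-5 + 6\right)^{2} = 1^{2} = 1$)
$\frac{U{\left(-70 \right)}}{33648} - 38563 = 1 \cdot \frac{1}{33648} - 38563 = \frac{1}{33648} - 38563 = - \frac{1297567823}{33648}$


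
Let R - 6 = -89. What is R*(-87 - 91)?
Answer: 14774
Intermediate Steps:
R = -83 (R = 6 - 89 = -83)
R*(-87 - 91) = -83*(-87 - 91) = -83*(-178) = 14774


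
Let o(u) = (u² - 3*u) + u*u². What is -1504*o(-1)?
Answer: -4512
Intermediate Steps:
o(u) = u² + u³ - 3*u (o(u) = (u² - 3*u) + u³ = u² + u³ - 3*u)
-1504*o(-1) = -(-1504)*(-3 - 1 + (-1)²) = -(-1504)*(-3 - 1 + 1) = -(-1504)*(-3) = -1504*3 = -4512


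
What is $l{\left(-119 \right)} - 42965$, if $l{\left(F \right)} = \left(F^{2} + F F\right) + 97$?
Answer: $-14546$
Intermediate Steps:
$l{\left(F \right)} = 97 + 2 F^{2}$ ($l{\left(F \right)} = \left(F^{2} + F^{2}\right) + 97 = 2 F^{2} + 97 = 97 + 2 F^{2}$)
$l{\left(-119 \right)} - 42965 = \left(97 + 2 \left(-119\right)^{2}\right) - 42965 = \left(97 + 2 \cdot 14161\right) - 42965 = \left(97 + 28322\right) - 42965 = 28419 - 42965 = -14546$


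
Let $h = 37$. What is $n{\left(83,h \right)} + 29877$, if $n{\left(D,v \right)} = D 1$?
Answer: $29960$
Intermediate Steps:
$n{\left(D,v \right)} = D$
$n{\left(83,h \right)} + 29877 = 83 + 29877 = 29960$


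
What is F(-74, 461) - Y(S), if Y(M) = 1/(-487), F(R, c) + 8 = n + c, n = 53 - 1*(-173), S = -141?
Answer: 330674/487 ≈ 679.00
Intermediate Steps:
n = 226 (n = 53 + 173 = 226)
F(R, c) = 218 + c (F(R, c) = -8 + (226 + c) = 218 + c)
Y(M) = -1/487
F(-74, 461) - Y(S) = (218 + 461) - 1*(-1/487) = 679 + 1/487 = 330674/487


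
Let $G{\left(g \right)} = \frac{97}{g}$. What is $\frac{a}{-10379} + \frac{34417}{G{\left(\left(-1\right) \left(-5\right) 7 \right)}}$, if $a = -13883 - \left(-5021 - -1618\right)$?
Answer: $\frac{128902145}{10379} \approx 12420.0$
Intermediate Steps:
$a = -10480$ ($a = -13883 - \left(-5021 + 1618\right) = -13883 - -3403 = -13883 + 3403 = -10480$)
$\frac{a}{-10379} + \frac{34417}{G{\left(\left(-1\right) \left(-5\right) 7 \right)}} = - \frac{10480}{-10379} + \frac{34417}{97 \frac{1}{\left(-1\right) \left(-5\right) 7}} = \left(-10480\right) \left(- \frac{1}{10379}\right) + \frac{34417}{97 \frac{1}{5 \cdot 7}} = \frac{10480}{10379} + \frac{34417}{97 \cdot \frac{1}{35}} = \frac{10480}{10379} + \frac{34417}{\frac{97}{35}} = \frac{10480}{10379} + 34417 \cdot \frac{35}{97} = \frac{10480}{10379} + \frac{1204595}{97} = \frac{128902145}{10379}$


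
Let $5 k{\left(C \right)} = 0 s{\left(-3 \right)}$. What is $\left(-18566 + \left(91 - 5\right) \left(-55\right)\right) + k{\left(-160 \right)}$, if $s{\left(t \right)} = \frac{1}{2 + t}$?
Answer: $-23296$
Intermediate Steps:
$k{\left(C \right)} = 0$ ($k{\left(C \right)} = \frac{0 \frac{1}{2 - 3}}{5} = \frac{0 \frac{1}{-1}}{5} = \frac{0 \left(-1\right)}{5} = \frac{1}{5} \cdot 0 = 0$)
$\left(-18566 + \left(91 - 5\right) \left(-55\right)\right) + k{\left(-160 \right)} = \left(-18566 + \left(91 - 5\right) \left(-55\right)\right) + 0 = \left(-18566 + 86 \left(-55\right)\right) + 0 = \left(-18566 - 4730\right) + 0 = -23296 + 0 = -23296$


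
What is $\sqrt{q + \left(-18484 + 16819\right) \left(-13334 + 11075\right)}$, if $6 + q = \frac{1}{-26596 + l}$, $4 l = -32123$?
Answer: $\frac{\sqrt{72156128192027193}}{138507} \approx 1939.4$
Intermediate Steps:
$l = - \frac{32123}{4}$ ($l = \frac{1}{4} \left(-32123\right) = - \frac{32123}{4} \approx -8030.8$)
$q = - \frac{831046}{138507}$ ($q = -6 + \frac{1}{-26596 - \frac{32123}{4}} = -6 + \frac{1}{- \frac{138507}{4}} = -6 - \frac{4}{138507} = - \frac{831046}{138507} \approx -6.0$)
$\sqrt{q + \left(-18484 + 16819\right) \left(-13334 + 11075\right)} = \sqrt{- \frac{831046}{138507} + \left(-18484 + 16819\right) \left(-13334 + 11075\right)} = \sqrt{- \frac{831046}{138507} - -3761235} = \sqrt{- \frac{831046}{138507} + 3761235} = \sqrt{\frac{520956545099}{138507}} = \frac{\sqrt{72156128192027193}}{138507}$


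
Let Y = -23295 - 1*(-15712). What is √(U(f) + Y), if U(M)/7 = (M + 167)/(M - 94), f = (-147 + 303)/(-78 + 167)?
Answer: I*√511988432230/8210 ≈ 87.154*I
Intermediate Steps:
f = 156/89 ≈ 1.7528
Y = -7583 (Y = -23295 + 15712 = -7583)
U(M) = 7*(167 + M)/(-94 + M) (U(M) = 7*((M + 167)/(M - 94)) = 7*((167 + M)/(-94 + M)) = 7*(167 + M)/(-94 + M))
√(U(f) + Y) = √(7*(167 + 156/89)/(-94 + 156/89) - 7583) = √(7*(15019/89)/(-8210/89) - 7583) = √(7*(-89/8210)*(15019/89) - 7583) = √(-105133/8210 - 7583) = √(-62361563/8210) = I*√511988432230/8210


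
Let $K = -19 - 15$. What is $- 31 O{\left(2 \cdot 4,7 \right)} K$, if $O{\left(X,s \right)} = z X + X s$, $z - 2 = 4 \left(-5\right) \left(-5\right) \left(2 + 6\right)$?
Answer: $6821488$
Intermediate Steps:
$z = 802$ ($z = 2 + 4 \left(-5\right) \left(-5\right) \left(2 + 6\right) = 2 + \left(-20\right) \left(-5\right) 8 = 2 + 100 \cdot 8 = 2 + 800 = 802$)
$O{\left(X,s \right)} = 802 X + X s$
$K = -34$
$- 31 O{\left(2 \cdot 4,7 \right)} K = - 31 \cdot 2 \cdot 4 \left(802 + 7\right) \left(-34\right) = - 31 \cdot 8 \cdot 809 \left(-34\right) = \left(-31\right) 6472 \left(-34\right) = \left(-200632\right) \left(-34\right) = 6821488$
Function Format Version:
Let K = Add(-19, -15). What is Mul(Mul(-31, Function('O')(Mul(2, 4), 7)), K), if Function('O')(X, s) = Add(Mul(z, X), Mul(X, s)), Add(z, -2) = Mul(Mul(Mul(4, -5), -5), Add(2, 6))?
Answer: 6821488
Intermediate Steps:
z = 802 (z = Add(2, Mul(Mul(Mul(4, -5), -5), Add(2, 6))) = Add(2, Mul(Mul(-20, -5), 8)) = Add(2, Mul(100, 8)) = Add(2, 800) = 802)
Function('O')(X, s) = Add(Mul(802, X), Mul(X, s))
K = -34
Mul(Mul(-31, Function('O')(Mul(2, 4), 7)), K) = Mul(Mul(-31, Mul(Mul(2, 4), Add(802, 7))), -34) = Mul(Mul(-31, Mul(8, 809)), -34) = Mul(Mul(-31, 6472), -34) = Mul(-200632, -34) = 6821488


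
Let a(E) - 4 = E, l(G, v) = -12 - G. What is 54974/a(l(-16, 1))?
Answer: 27487/4 ≈ 6871.8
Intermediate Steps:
a(E) = 4 + E
54974/a(l(-16, 1)) = 54974/(4 + (-12 - 1*(-16))) = 54974/(4 + (-12 + 16)) = 54974/(4 + 4) = 54974/8 = 54974*(⅛) = 27487/4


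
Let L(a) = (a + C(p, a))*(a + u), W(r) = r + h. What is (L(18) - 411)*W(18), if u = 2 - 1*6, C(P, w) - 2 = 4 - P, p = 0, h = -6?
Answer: -900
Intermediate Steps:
W(r) = -6 + r (W(r) = r - 6 = -6 + r)
C(P, w) = 6 - P (C(P, w) = 2 + (4 - P) = 6 - P)
u = -4 (u = 2 - 6 = -4)
L(a) = (-4 + a)*(6 + a) (L(a) = (a + (6 - 1*0))*(a - 4) = (a + (6 + 0))*(-4 + a) = (a + 6)*(-4 + a) = (6 + a)*(-4 + a) = (-4 + a)*(6 + a))
(L(18) - 411)*W(18) = ((-24 + 18² + 2*18) - 411)*(-6 + 18) = ((-24 + 324 + 36) - 411)*12 = (336 - 411)*12 = -75*12 = -900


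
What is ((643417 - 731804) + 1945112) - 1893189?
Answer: -36464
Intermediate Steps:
((643417 - 731804) + 1945112) - 1893189 = (-88387 + 1945112) - 1893189 = 1856725 - 1893189 = -36464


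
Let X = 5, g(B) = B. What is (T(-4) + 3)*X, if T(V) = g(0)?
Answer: 15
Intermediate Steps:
T(V) = 0
(T(-4) + 3)*X = (0 + 3)*5 = 3*5 = 15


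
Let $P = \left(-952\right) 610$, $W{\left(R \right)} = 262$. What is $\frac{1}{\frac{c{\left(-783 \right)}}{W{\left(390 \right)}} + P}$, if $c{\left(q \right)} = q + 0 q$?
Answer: $- \frac{262}{152149423} \approx -1.722 \cdot 10^{-6}$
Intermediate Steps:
$c{\left(q \right)} = q$ ($c{\left(q \right)} = q + 0 = q$)
$P = -580720$
$\frac{1}{\frac{c{\left(-783 \right)}}{W{\left(390 \right)}} + P} = \frac{1}{- \frac{783}{262} - 580720} = \frac{1}{- \frac{152149423}{262}} = - \frac{262}{152149423}$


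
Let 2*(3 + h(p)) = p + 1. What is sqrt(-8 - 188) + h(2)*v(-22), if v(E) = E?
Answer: 33 + 14*I ≈ 33.0 + 14.0*I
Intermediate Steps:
h(p) = -5/2 + p/2 (h(p) = -3 + (p + 1)/2 = -3 + (1 + p)/2 = -3 + (1/2 + p/2) = -5/2 + p/2)
sqrt(-8 - 188) + h(2)*v(-22) = sqrt(-8 - 188) + (-5/2 + (1/2)*2)*(-22) = sqrt(-196) + (-5/2 + 1)*(-22) = 14*I - 3/2*(-22) = 14*I + 33 = 33 + 14*I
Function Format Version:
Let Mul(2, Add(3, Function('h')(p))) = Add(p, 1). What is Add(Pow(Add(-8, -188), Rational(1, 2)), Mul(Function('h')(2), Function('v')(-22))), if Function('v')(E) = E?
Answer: Add(33, Mul(14, I)) ≈ Add(33.000, Mul(14.000, I))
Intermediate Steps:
Function('h')(p) = Add(Rational(-5, 2), Mul(Rational(1, 2), p)) (Function('h')(p) = Add(-3, Mul(Rational(1, 2), Add(p, 1))) = Add(-3, Mul(Rational(1, 2), Add(1, p))) = Add(-3, Add(Rational(1, 2), Mul(Rational(1, 2), p))) = Add(Rational(-5, 2), Mul(Rational(1, 2), p)))
Add(Pow(Add(-8, -188), Rational(1, 2)), Mul(Function('h')(2), Function('v')(-22))) = Add(Pow(Add(-8, -188), Rational(1, 2)), Mul(Add(Rational(-5, 2), Mul(Rational(1, 2), 2)), -22)) = Add(Pow(-196, Rational(1, 2)), Mul(Add(Rational(-5, 2), 1), -22)) = Add(Mul(14, I), Mul(Rational(-3, 2), -22)) = Add(Mul(14, I), 33) = Add(33, Mul(14, I))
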